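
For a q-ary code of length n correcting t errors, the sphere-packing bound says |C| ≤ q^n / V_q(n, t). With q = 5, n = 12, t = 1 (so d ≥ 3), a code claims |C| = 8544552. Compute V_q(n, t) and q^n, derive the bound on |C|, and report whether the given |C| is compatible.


V_q(n, t) = 49, q^n = 244140625, Hamming bound = 4982461, |C| = 8544552 > bound (violated).

Step 1: Compute V_q(n, t) = Σ_{j=0}^1 C(n, j) (q−1)^j.
  j = 0: C(12,0)·(4)^0 = 1·1 = 1.
  j = 1: C(12,1)·(4)^1 = 12·4 = 48.
  V_q(n, t) = 1 + 48 = 49.
Step 2: q^n = 5^12 = 244140625.
Step 3: Hamming bound ⌊q^n / V_q(n,t)⌋ = ⌊244140625/49⌋ = 4982461.
Step 4: Compare |C| = 8544552 to 4982461: violated.
The claimed |C| lies above the Hamming bound, so no 5-ary code of length 12 with d ≥ 3 can have 8544552 codewords.


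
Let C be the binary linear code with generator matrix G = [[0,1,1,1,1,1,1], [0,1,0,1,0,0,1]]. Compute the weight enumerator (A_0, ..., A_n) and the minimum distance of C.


Weight distribution: A_0 = 1, A_3 = 2, A_6 = 1. Minimum distance d = 3.

Enumerate all 2^2 = 4 messages m ∈ F_2^2.
For each, compute codeword c = mG in F_2^7, then tally its weight.
  m = 00 → c = 0000000, weight = 0.
  m = 10 → c = 0111111, weight = 6.
  m = 01 → c = 0101001, weight = 3.
  m = 11 → c = 0010110, weight = 3.
Tally weights:
  weight 0: 1 codewords.
  weight 3: 2 codewords.
  weight 6: 1 codewords.
Minimum distance d = smallest w > 0 with A_w > 0 = 3.
Sanity: Σ A_w = 4 = 2^2 = 4 ✓.


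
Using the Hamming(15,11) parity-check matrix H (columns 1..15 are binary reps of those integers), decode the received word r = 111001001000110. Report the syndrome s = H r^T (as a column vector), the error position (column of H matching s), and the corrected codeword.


s = (1, 1, 0, 0)^T, error position = 12, corrected codeword c = 111001001001110

Compute s = H r^T mod 2 one row at a time:
  s_1 = 0 + 1 + 0 + 0 + 0 + 1 + 1 + 0 = 3 ≡ 1 (mod 2).
  s_2 = 0 + 0 + 1 + 0 + 0 + 1 + 1 + 0 = 3 ≡ 1 (mod 2).
  s_3 = 1 + 1 + 1 + 0 + 0 + 0 + 1 + 0 = 4 ≡ 0 (mod 2).
  s_4 = 1 + 1 + 0 + 0 + 1 + 0 + 1 + 0 = 4 ≡ 0 (mod 2).
s = (1, 1, 0, 0)^T — this equals column 12 of H (binary 1100), so error is at position 12.
Correct: flip bit 12 of r = 111001001000110 to get c = 111001001001110.


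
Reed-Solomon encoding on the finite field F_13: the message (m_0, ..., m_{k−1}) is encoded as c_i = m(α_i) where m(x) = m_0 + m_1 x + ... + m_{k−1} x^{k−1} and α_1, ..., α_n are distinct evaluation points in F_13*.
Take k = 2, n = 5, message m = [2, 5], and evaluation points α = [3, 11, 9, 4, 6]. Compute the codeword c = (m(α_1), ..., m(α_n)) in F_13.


c = [4, 5, 8, 9, 6]

Message polynomial: m(x) = 2 + 5·x (mod 13).
For each evaluation point α_i, compute m(α_i) mod 13:
  α_1 = 3: Horner steps 5 → 4, so m(3) = 4.
  α_2 = 11: Horner steps 5 → 5, so m(11) = 5.
  α_3 = 9: Horner steps 5 → 8, so m(9) = 8.
  α_4 = 4: Horner steps 5 → 9, so m(4) = 9.
  α_5 = 6: Horner steps 5 → 6, so m(6) = 6.
Codeword c = [4, 5, 8, 9, 6] ∈ F_13^5.


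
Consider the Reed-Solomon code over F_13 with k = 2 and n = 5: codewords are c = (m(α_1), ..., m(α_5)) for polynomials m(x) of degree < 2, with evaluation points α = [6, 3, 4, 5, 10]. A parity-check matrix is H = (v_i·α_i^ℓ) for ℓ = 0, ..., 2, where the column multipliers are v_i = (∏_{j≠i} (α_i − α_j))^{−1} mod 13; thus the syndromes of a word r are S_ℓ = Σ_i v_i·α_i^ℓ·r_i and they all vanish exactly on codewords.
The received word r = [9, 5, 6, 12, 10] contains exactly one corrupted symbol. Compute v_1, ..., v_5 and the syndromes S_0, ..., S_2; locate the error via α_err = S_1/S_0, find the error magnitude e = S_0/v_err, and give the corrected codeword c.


S = (4, 3, 12), error at position 3, error magnitude e = 4, c = [9, 5, 2, 12, 10].

Step 1: column multipliers v_i = (∏_{j≠i}(α_i − α_j))^{−1} mod 13.
  i = 1 (α = 6): (6−3)(6−4)(6−5)(6−10) = 3·2·1·(−4) = −24 ≡ 2, so v_1 = 2^{−1} = 7 (mod 13).
  i = 2 (α = 3): (3−6)(3−4)(3−5)(3−10) = (−3)·(−1)·(−2)·(−7) = 42 ≡ 3, so v_2 = 3^{−1} = 9 (mod 13).
  i = 3 (α = 4): (4−6)(4−3)(4−5)(4−10) = (−2)·1·(−1)·(−6) = −12 ≡ 1, so v_3 = 1^{−1} = 1 (mod 13).
  i = 4 (α = 5): (5−6)(5−3)(5−4)(5−10) = (−1)·2·1·(−5) = 10 ≡ 10, so v_4 = 10^{−1} = 4 (mod 13).
  i = 5 (α = 10): (10−6)(10−3)(10−4)(10−5) = 4·7·6·5 = 840 ≡ 8, so v_5 = 8^{−1} = 5 (mod 13).
  v = [7, 9, 1, 4, 5].
Step 2: syndromes of r = [9, 5, 6, 12, 10] (all sums mod 13).
  S_0 = Σ v_i r_i = 7·9 + 9·5 + 1·6 + 4·12 + 5·10 = 212 ≡ 4.
  S_1 = Σ v_i α_i r_i = 7·6·9 + 9·3·5 + 1·4·6 + 4·5·12 + 5·10·10 = 1277 ≡ 3.
  α_i^2 mod 13 = [10, 9, 3, 12, 9].
  S_2 = Σ v_i α_i^2 r_i = 7·10·9 + 9·9·5 + 1·3·6 + 4·12·12 + 5·9·10 = 2079 ≡ 12.
  S = (4, 3, 12) ≠ 0, so r is not a codeword (an error is present).
Step 3: locate the error. For a single error e at position i, S_ℓ = v_i·e·α_i^ℓ, so α_err = S_1/S_0.
  S_0^{−1} = 4^{−1} = 10 (mod 13), so α_err = 3·10 = 30 ≡ 4 = α_3. Error position i = 3.
  Consistency check: S_2/S_1 = 12·9 = 108 ≡ 4 = α_err ✓ (single-error assumption holds).
Step 4: error magnitude e = S_0/v_3 = S_0·∏_{j≠3}(α_3 − α_j) = 4·1 = 4 ≡ 4 (mod 13).
Step 5: correct position 3: c_3 = r_3 − e = 6 − 4 ≡ 2 (mod 13). Hence c = [9, 5, 2, 12, 10].
  Check: interpolating c through the α_i gives m(x) = 1 + 10·x (degree < 2) with m(α_i) = c_i for every i, so c is indeed a codeword.


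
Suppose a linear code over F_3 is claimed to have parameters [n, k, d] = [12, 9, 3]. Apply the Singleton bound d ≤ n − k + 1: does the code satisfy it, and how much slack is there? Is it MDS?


Singleton RHS = n − k + 1 = 4, slack = 1, bound satisfied, not MDS.

Singleton bound: d ≤ n − k + 1.
Here n = 12, k = 9, so n − k + 1 = 4.
Given d = 3, check d ≤ 4: YES.
Slack = (n − k + 1) − d = 1.
The code is NOT MDS (slack = 1 > 0).
Description: the claimed parameters are [12, 9, 3]_3; such a code would be non-MDS.


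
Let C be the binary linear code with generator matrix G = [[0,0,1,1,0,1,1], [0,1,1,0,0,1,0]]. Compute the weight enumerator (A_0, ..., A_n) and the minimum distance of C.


Weight distribution: A_0 = 1, A_3 = 2, A_4 = 1. Minimum distance d = 3.

Enumerate all 2^2 = 4 messages m ∈ F_2^2.
For each, compute codeword c = mG in F_2^7, then tally its weight.
  m = 00 → c = 0000000, weight = 0.
  m = 10 → c = 0011011, weight = 4.
  m = 01 → c = 0110010, weight = 3.
  m = 11 → c = 0101001, weight = 3.
Tally weights:
  weight 0: 1 codewords.
  weight 3: 2 codewords.
  weight 4: 1 codewords.
Minimum distance d = smallest w > 0 with A_w > 0 = 3.
Sanity: Σ A_w = 4 = 2^2 = 4 ✓.


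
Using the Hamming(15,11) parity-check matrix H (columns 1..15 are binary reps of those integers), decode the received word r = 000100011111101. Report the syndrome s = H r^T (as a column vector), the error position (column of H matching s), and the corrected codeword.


s = (1, 0, 1, 0)^T, error position = 10, corrected codeword c = 000100011011101

Compute s = H r^T mod 2 one row at a time:
  s_1 = 1 + 1 + 1 + 1 + 1 + 1 + 0 + 1 = 7 ≡ 1 (mod 2).
  s_2 = 1 + 0 + 0 + 0 + 1 + 1 + 0 + 1 = 4 ≡ 0 (mod 2).
  s_3 = 0 + 0 + 0 + 0 + 1 + 1 + 0 + 1 = 3 ≡ 1 (mod 2).
  s_4 = 0 + 0 + 0 + 0 + 1 + 1 + 1 + 1 = 4 ≡ 0 (mod 2).
s = (1, 0, 1, 0)^T — this equals column 10 of H (binary 1010), so error is at position 10.
Correct: flip bit 10 of r = 000100011111101 to get c = 000100011011101.


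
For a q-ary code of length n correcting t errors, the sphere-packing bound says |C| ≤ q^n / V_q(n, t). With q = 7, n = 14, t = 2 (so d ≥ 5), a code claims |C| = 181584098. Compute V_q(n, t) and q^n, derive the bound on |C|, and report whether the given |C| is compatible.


V_q(n, t) = 3361, q^n = 678223072849, Hamming bound = 201792047, |C| = 181584098 ≤ bound (satisfied).

Step 1: Compute V_q(n, t) = Σ_{j=0}^2 C(n, j) (q−1)^j.
  j = 0: C(14,0)·(6)^0 = 1·1 = 1.
  j = 1: C(14,1)·(6)^1 = 14·6 = 84.
  j = 2: C(14,2)·(6)^2 = 91·36 = 3276.
  V_q(n, t) = 1 + 84 + 3276 = 3361.
Step 2: q^n = 7^14 = 678223072849.
Step 3: Hamming bound ⌊q^n / V_q(n,t)⌋ = ⌊678223072849/3361⌋ = 201792047.
Step 4: Compare |C| = 181584098 to 201792047: satisfied.
The claimed |C| lies below the Hamming bound.


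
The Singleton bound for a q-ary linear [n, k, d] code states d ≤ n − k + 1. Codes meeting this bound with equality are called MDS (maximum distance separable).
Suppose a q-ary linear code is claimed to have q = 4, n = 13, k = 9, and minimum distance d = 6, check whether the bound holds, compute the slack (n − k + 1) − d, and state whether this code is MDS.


Singleton RHS = n − k + 1 = 5, slack = -1, bound violated (no such code; not MDS).

Singleton bound: d ≤ n − k + 1.
Here n = 13, k = 9, so n − k + 1 = 5.
Given d = 6, check d ≤ 5: NO.
Slack = (n − k + 1) − d = -1.
The slack is negative: d = 6 exceeds n − k + 1 = 5 by 1, so the Singleton bound is violated and no linear [13, 9, 6]_4 code can exist. In particular it is not MDS (MDS requires d = n − k + 1 exactly).
Description: the claimed parameters are [13, 9, 6]_4; such a code would be impossible (violates the Singleton bound).


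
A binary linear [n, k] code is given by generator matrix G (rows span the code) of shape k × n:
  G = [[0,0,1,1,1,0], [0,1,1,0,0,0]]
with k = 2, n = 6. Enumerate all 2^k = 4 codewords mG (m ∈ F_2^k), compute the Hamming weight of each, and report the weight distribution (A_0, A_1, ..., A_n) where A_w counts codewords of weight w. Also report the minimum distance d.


Weight distribution: A_0 = 1, A_2 = 1, A_3 = 2. Minimum distance d = 2.

Enumerate all 2^2 = 4 messages m ∈ F_2^2.
For each, compute codeword c = mG in F_2^6, then tally its weight.
  m = 00 → c = 000000, weight = 0.
  m = 10 → c = 001110, weight = 3.
  m = 01 → c = 011000, weight = 2.
  m = 11 → c = 010110, weight = 3.
Tally weights:
  weight 0: 1 codewords.
  weight 2: 1 codewords.
  weight 3: 2 codewords.
Minimum distance d = smallest w > 0 with A_w > 0 = 2.
Sanity: Σ A_w = 4 = 2^2 = 4 ✓.


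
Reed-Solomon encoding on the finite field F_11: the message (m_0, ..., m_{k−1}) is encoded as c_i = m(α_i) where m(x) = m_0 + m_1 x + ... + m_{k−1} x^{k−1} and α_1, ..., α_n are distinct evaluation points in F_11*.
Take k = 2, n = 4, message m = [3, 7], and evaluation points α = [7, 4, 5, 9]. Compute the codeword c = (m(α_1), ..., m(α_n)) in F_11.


c = [8, 9, 5, 0]

Message polynomial: m(x) = 3 + 7·x (mod 11).
For each evaluation point α_i, compute m(α_i) mod 11:
  α_1 = 7: Horner steps 7 → 8, so m(7) = 8.
  α_2 = 4: Horner steps 7 → 9, so m(4) = 9.
  α_3 = 5: Horner steps 7 → 5, so m(5) = 5.
  α_4 = 9: Horner steps 7 → 0, so m(9) = 0.
Codeword c = [8, 9, 5, 0] ∈ F_11^4.


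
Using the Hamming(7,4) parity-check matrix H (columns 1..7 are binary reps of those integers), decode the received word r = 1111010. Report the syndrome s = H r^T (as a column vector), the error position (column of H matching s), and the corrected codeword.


s = (0, 1, 0)^T, error position = 2, corrected codeword c = 1011010

Compute s = H r^T mod 2 one row at a time:
  s_1 = 1 + 0 + 1 + 0 = 2 ≡ 0 (mod 2).
  s_2 = 1 + 1 + 1 + 0 = 3 ≡ 1 (mod 2).
  s_3 = 1 + 1 + 0 + 0 = 2 ≡ 0 (mod 2).
s = (0, 1, 0)^T — this equals column 2 of H (binary 010), so error is at position 2.
Correct: flip bit 2 of r = 1111010 to get c = 1011010.


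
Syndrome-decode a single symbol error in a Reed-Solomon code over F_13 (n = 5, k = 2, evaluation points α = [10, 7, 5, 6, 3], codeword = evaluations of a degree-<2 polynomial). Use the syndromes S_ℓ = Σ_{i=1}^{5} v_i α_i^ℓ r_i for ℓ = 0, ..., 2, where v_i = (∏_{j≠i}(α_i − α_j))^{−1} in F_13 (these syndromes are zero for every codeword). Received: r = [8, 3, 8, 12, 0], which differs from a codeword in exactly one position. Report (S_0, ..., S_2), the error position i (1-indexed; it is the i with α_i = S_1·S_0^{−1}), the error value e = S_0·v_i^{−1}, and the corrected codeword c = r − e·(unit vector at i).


S = (8, 2, 7), error at position 1, error magnitude e = 6, c = [2, 3, 8, 12, 0].

Step 1: column multipliers v_i = (∏_{j≠i}(α_i − α_j))^{−1} mod 13.
  i = 1 (α = 10): (10−7)(10−5)(10−6)(10−3) = 3·5·4·7 = 420 ≡ 4, so v_1 = 4^{−1} = 10 (mod 13).
  i = 2 (α = 7): (7−10)(7−5)(7−6)(7−3) = (−3)·2·1·4 = −24 ≡ 2, so v_2 = 2^{−1} = 7 (mod 13).
  i = 3 (α = 5): (5−10)(5−7)(5−6)(5−3) = (−5)·(−2)·(−1)·2 = −20 ≡ 6, so v_3 = 6^{−1} = 11 (mod 13).
  i = 4 (α = 6): (6−10)(6−7)(6−5)(6−3) = (−4)·(−1)·1·3 = 12 ≡ 12, so v_4 = 12^{−1} = 12 (mod 13).
  i = 5 (α = 3): (3−10)(3−7)(3−5)(3−6) = (−7)·(−4)·(−2)·(−3) = 168 ≡ 12, so v_5 = 12^{−1} = 12 (mod 13).
  v = [10, 7, 11, 12, 12].
Step 2: syndromes of r = [8, 3, 8, 12, 0] (all sums mod 13).
  S_0 = Σ v_i r_i = 10·8 + 7·3 + 11·8 + 12·12 + 12·0 = 333 ≡ 8.
  S_1 = Σ v_i α_i r_i = 10·10·8 + 7·7·3 + 11·5·8 + 12·6·12 + 12·3·0 = 2251 ≡ 2.
  α_i^2 mod 13 = [9, 10, 12, 10, 9].
  S_2 = Σ v_i α_i^2 r_i = 10·9·8 + 7·10·3 + 11·12·8 + 12·10·12 + 12·9·0 = 3426 ≡ 7.
  S = (8, 2, 7) ≠ 0, so r is not a codeword (an error is present).
Step 3: locate the error. For a single error e at position i, S_ℓ = v_i·e·α_i^ℓ, so α_err = S_1/S_0.
  S_0^{−1} = 8^{−1} = 5 (mod 13), so α_err = 2·5 = 10 ≡ 10 = α_1. Error position i = 1.
  Consistency check: S_2/S_1 = 7·7 = 49 ≡ 10 = α_err ✓ (single-error assumption holds).
Step 4: error magnitude e = S_0/v_1 = S_0·∏_{j≠1}(α_1 − α_j) = 8·4 = 32 ≡ 6 (mod 13).
Step 5: correct position 1: c_1 = r_1 − e = 8 − 6 ≡ 2 (mod 13). Hence c = [2, 3, 8, 12, 0].
  Check: interpolating c through the α_i gives m(x) = 1 + 4·x (degree < 2) with m(α_i) = c_i for every i, so c is indeed a codeword.


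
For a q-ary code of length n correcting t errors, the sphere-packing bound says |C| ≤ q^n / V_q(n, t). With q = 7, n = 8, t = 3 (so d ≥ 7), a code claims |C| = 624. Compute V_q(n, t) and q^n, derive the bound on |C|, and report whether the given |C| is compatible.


V_q(n, t) = 13153, q^n = 5764801, Hamming bound = 438, |C| = 624 > bound (violated).

Step 1: Compute V_q(n, t) = Σ_{j=0}^3 C(n, j) (q−1)^j.
  j = 0: C(8,0)·(6)^0 = 1·1 = 1.
  j = 1: C(8,1)·(6)^1 = 8·6 = 48.
  j = 2: C(8,2)·(6)^2 = 28·36 = 1008.
  j = 3: C(8,3)·(6)^3 = 56·216 = 12096.
  V_q(n, t) = 1 + 48 + 1008 + 12096 = 13153.
Step 2: q^n = 7^8 = 5764801.
Step 3: Hamming bound ⌊q^n / V_q(n,t)⌋ = ⌊5764801/13153⌋ = 438.
Step 4: Compare |C| = 624 to 438: violated.
The claimed |C| lies above the Hamming bound, so no 7-ary code of length 8 with d ≥ 7 can have 624 codewords.


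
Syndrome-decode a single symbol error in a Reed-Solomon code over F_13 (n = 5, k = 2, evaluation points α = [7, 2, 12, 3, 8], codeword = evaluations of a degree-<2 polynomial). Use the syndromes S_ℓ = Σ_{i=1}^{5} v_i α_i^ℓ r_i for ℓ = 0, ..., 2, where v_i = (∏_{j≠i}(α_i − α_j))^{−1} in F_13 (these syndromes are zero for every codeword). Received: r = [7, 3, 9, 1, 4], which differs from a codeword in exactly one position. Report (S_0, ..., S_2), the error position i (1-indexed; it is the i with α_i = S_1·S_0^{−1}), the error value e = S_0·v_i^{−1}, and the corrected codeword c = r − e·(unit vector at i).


S = (3, 8, 4), error at position 1, error magnitude e = 1, c = [6, 3, 9, 1, 4].

Step 1: column multipliers v_i = (∏_{j≠i}(α_i − α_j))^{−1} mod 13.
  i = 1 (α = 7): (7−2)(7−12)(7−3)(7−8) = 5·(−5)·4·(−1) = 100 ≡ 9, so v_1 = 9^{−1} = 3 (mod 13).
  i = 2 (α = 2): (2−7)(2−12)(2−3)(2−8) = (−5)·(−10)·(−1)·(−6) = 300 ≡ 1, so v_2 = 1^{−1} = 1 (mod 13).
  i = 3 (α = 12): (12−7)(12−2)(12−3)(12−8) = 5·10·9·4 = 1800 ≡ 6, so v_3 = 6^{−1} = 11 (mod 13).
  i = 4 (α = 3): (3−7)(3−2)(3−12)(3−8) = (−4)·1·(−9)·(−5) = −180 ≡ 2, so v_4 = 2^{−1} = 7 (mod 13).
  i = 5 (α = 8): (8−7)(8−2)(8−12)(8−3) = 1·6·(−4)·5 = −120 ≡ 10, so v_5 = 10^{−1} = 4 (mod 13).
  v = [3, 1, 11, 7, 4].
Step 2: syndromes of r = [7, 3, 9, 1, 4] (all sums mod 13).
  S_0 = Σ v_i r_i = 3·7 + 1·3 + 11·9 + 7·1 + 4·4 = 146 ≡ 3.
  S_1 = Σ v_i α_i r_i = 3·7·7 + 1·2·3 + 11·12·9 + 7·3·1 + 4·8·4 = 1490 ≡ 8.
  α_i^2 mod 13 = [10, 4, 1, 9, 12].
  S_2 = Σ v_i α_i^2 r_i = 3·10·7 + 1·4·3 + 11·1·9 + 7·9·1 + 4·12·4 = 576 ≡ 4.
  S = (3, 8, 4) ≠ 0, so r is not a codeword (an error is present).
Step 3: locate the error. For a single error e at position i, S_ℓ = v_i·e·α_i^ℓ, so α_err = S_1/S_0.
  S_0^{−1} = 3^{−1} = 9 (mod 13), so α_err = 8·9 = 72 ≡ 7 = α_1. Error position i = 1.
  Consistency check: S_2/S_1 = 4·5 = 20 ≡ 7 = α_err ✓ (single-error assumption holds).
Step 4: error magnitude e = S_0/v_1 = S_0·∏_{j≠1}(α_1 − α_j) = 3·9 = 27 ≡ 1 (mod 13).
Step 5: correct position 1: c_1 = r_1 − e = 7 − 1 ≡ 6 (mod 13). Hence c = [6, 3, 9, 1, 4].
  Check: interpolating c through the α_i gives m(x) = 7 + 11·x (degree < 2) with m(α_i) = c_i for every i, so c is indeed a codeword.


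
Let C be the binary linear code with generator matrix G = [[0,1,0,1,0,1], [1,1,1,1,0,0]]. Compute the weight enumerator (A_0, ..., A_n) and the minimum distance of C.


Weight distribution: A_0 = 1, A_3 = 2, A_4 = 1. Minimum distance d = 3.

Enumerate all 2^2 = 4 messages m ∈ F_2^2.
For each, compute codeword c = mG in F_2^6, then tally its weight.
  m = 00 → c = 000000, weight = 0.
  m = 10 → c = 010101, weight = 3.
  m = 01 → c = 111100, weight = 4.
  m = 11 → c = 101001, weight = 3.
Tally weights:
  weight 0: 1 codewords.
  weight 3: 2 codewords.
  weight 4: 1 codewords.
Minimum distance d = smallest w > 0 with A_w > 0 = 3.
Sanity: Σ A_w = 4 = 2^2 = 4 ✓.


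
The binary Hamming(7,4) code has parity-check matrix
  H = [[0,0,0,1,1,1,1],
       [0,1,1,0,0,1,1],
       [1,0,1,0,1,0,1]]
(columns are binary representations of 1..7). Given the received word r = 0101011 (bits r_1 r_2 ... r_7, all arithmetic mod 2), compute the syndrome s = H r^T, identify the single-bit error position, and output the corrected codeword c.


s = (1, 1, 1)^T, error position = 7, corrected codeword c = 0101010

Compute s = H r^T mod 2 one row at a time:
  s_1 = 1 + 0 + 1 + 1 = 3 ≡ 1 (mod 2).
  s_2 = 1 + 0 + 1 + 1 = 3 ≡ 1 (mod 2).
  s_3 = 0 + 0 + 0 + 1 = 1 ≡ 1 (mod 2).
s = (1, 1, 1)^T — this equals column 7 of H (binary 111), so error is at position 7.
Correct: flip bit 7 of r = 0101011 to get c = 0101010.


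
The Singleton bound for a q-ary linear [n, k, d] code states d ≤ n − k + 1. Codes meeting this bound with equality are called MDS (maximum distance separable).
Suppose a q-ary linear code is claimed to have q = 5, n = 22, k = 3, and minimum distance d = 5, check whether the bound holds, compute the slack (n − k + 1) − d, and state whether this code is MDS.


Singleton RHS = n − k + 1 = 20, slack = 15, bound satisfied, not MDS.

Singleton bound: d ≤ n − k + 1.
Here n = 22, k = 3, so n − k + 1 = 20.
Given d = 5, check d ≤ 20: YES.
Slack = (n − k + 1) − d = 15.
The code is NOT MDS (slack = 15 > 0).
Description: the claimed parameters are [22, 3, 5]_5; such a code would be non-MDS.


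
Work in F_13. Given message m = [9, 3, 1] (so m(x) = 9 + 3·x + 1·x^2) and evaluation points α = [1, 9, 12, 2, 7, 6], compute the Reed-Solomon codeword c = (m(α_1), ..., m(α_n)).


c = [0, 0, 7, 6, 1, 11]

Message polynomial: m(x) = 9 + 3·x + 1·x^2 (mod 13).
For each evaluation point α_i, compute m(α_i) mod 13:
  α_1 = 1: Horner steps 1 → 4 → 0, so m(1) = 0.
  α_2 = 9: Horner steps 1 → 12 → 0, so m(9) = 0.
  α_3 = 12: Horner steps 1 → 2 → 7, so m(12) = 7.
  α_4 = 2: Horner steps 1 → 5 → 6, so m(2) = 6.
  α_5 = 7: Horner steps 1 → 10 → 1, so m(7) = 1.
  α_6 = 6: Horner steps 1 → 9 → 11, so m(6) = 11.
Codeword c = [0, 0, 7, 6, 1, 11] ∈ F_13^6.


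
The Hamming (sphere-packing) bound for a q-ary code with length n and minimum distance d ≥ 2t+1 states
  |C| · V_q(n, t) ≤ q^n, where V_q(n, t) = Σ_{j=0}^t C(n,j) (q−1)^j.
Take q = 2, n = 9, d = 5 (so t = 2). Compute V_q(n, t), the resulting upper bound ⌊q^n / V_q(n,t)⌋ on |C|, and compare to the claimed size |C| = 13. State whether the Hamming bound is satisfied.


V_q(n, t) = 46, q^n = 512, Hamming bound = 11, |C| = 13 > bound (violated).

Step 1: Compute V_q(n, t) = Σ_{j=0}^2 C(n, j) (q−1)^j.
  j = 0: C(9,0)·(1)^0 = 1·1 = 1.
  j = 1: C(9,1)·(1)^1 = 9·1 = 9.
  j = 2: C(9,2)·(1)^2 = 36·1 = 36.
  V_q(n, t) = 1 + 9 + 36 = 46.
Step 2: q^n = 2^9 = 512.
Step 3: Hamming bound ⌊q^n / V_q(n,t)⌋ = ⌊512/46⌋ = 11.
Step 4: Compare |C| = 13 to 11: violated.
The claimed |C| lies above the Hamming bound, so no 2-ary code of length 9 with d ≥ 5 can have 13 codewords.


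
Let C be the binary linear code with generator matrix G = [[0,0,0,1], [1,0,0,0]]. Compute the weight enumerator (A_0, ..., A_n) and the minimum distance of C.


Weight distribution: A_0 = 1, A_1 = 2, A_2 = 1. Minimum distance d = 1.

Enumerate all 2^2 = 4 messages m ∈ F_2^2.
For each, compute codeword c = mG in F_2^4, then tally its weight.
  m = 00 → c = 0000, weight = 0.
  m = 10 → c = 0001, weight = 1.
  m = 01 → c = 1000, weight = 1.
  m = 11 → c = 1001, weight = 2.
Tally weights:
  weight 0: 1 codewords.
  weight 1: 2 codewords.
  weight 2: 1 codewords.
Minimum distance d = smallest w > 0 with A_w > 0 = 1.
Sanity: Σ A_w = 4 = 2^2 = 4 ✓.


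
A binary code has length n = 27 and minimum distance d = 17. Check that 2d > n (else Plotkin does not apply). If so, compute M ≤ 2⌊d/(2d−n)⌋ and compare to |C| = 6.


Plotkin bound M ≤ 4; given |C| = 6 > bound (violated).

Check applicability: 2d = 34, n = 27.
2d − n = 7 > 0, so Plotkin applies.
Compute d/(2d−n) = 17/7 ≈ 2.4286.
⌊d/(2d−n)⌋ = 2.
Plotkin bound: M ≤ 2·2 = 4.
Given |C| = 6, check: VIOLATED.
This |C| is above the Plotkin bound, so no binary code with n = 27, d = 17 and 6 codewords exists.


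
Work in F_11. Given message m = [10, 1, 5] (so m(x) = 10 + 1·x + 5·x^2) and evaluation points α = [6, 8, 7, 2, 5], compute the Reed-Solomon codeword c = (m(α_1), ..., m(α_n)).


c = [9, 8, 9, 10, 8]

Message polynomial: m(x) = 10 + 1·x + 5·x^2 (mod 11).
For each evaluation point α_i, compute m(α_i) mod 11:
  α_1 = 6: Horner steps 5 → 9 → 9, so m(6) = 9.
  α_2 = 8: Horner steps 5 → 8 → 8, so m(8) = 8.
  α_3 = 7: Horner steps 5 → 3 → 9, so m(7) = 9.
  α_4 = 2: Horner steps 5 → 0 → 10, so m(2) = 10.
  α_5 = 5: Horner steps 5 → 4 → 8, so m(5) = 8.
Codeword c = [9, 8, 9, 10, 8] ∈ F_11^5.


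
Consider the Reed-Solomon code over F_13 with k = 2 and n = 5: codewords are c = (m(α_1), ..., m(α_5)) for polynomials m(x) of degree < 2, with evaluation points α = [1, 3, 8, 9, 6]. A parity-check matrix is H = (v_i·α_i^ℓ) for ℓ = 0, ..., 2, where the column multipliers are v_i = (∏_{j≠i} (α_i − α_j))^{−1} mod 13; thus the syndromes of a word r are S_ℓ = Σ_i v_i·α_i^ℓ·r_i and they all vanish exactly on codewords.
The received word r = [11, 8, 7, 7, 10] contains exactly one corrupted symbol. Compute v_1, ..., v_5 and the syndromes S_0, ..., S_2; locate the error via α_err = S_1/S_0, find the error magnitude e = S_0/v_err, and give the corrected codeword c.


S = (8, 7, 11), error at position 4, error magnitude e = 8, c = [11, 8, 7, 12, 10].

Step 1: column multipliers v_i = (∏_{j≠i}(α_i − α_j))^{−1} mod 13.
  i = 1 (α = 1): (1−3)(1−8)(1−9)(1−6) = (−2)·(−7)·(−8)·(−5) = 560 ≡ 1, so v_1 = 1^{−1} = 1 (mod 13).
  i = 2 (α = 3): (3−1)(3−8)(3−9)(3−6) = 2·(−5)·(−6)·(−3) = −180 ≡ 2, so v_2 = 2^{−1} = 7 (mod 13).
  i = 3 (α = 8): (8−1)(8−3)(8−9)(8−6) = 7·5·(−1)·2 = −70 ≡ 8, so v_3 = 8^{−1} = 5 (mod 13).
  i = 4 (α = 9): (9−1)(9−3)(9−8)(9−6) = 8·6·1·3 = 144 ≡ 1, so v_4 = 1^{−1} = 1 (mod 13).
  i = 5 (α = 6): (6−1)(6−3)(6−8)(6−9) = 5·3·(−2)·(−3) = 90 ≡ 12, so v_5 = 12^{−1} = 12 (mod 13).
  v = [1, 7, 5, 1, 12].
Step 2: syndromes of r = [11, 8, 7, 7, 10] (all sums mod 13).
  S_0 = Σ v_i r_i = 1·11 + 7·8 + 5·7 + 1·7 + 12·10 = 229 ≡ 8.
  S_1 = Σ v_i α_i r_i = 1·1·11 + 7·3·8 + 5·8·7 + 1·9·7 + 12·6·10 = 1242 ≡ 7.
  α_i^2 mod 13 = [1, 9, 12, 3, 10].
  S_2 = Σ v_i α_i^2 r_i = 1·1·11 + 7·9·8 + 5·12·7 + 1·3·7 + 12·10·10 = 2156 ≡ 11.
  S = (8, 7, 11) ≠ 0, so r is not a codeword (an error is present).
Step 3: locate the error. For a single error e at position i, S_ℓ = v_i·e·α_i^ℓ, so α_err = S_1/S_0.
  S_0^{−1} = 8^{−1} = 5 (mod 13), so α_err = 7·5 = 35 ≡ 9 = α_4. Error position i = 4.
  Consistency check: S_2/S_1 = 11·2 = 22 ≡ 9 = α_err ✓ (single-error assumption holds).
Step 4: error magnitude e = S_0/v_4 = S_0·∏_{j≠4}(α_4 − α_j) = 8·1 = 8 ≡ 8 (mod 13).
Step 5: correct position 4: c_4 = r_4 − e = 7 − 8 ≡ 12 (mod 13). Hence c = [11, 8, 7, 12, 10].
  Check: interpolating c through the α_i gives m(x) = 6 + 5·x (degree < 2) with m(α_i) = c_i for every i, so c is indeed a codeword.


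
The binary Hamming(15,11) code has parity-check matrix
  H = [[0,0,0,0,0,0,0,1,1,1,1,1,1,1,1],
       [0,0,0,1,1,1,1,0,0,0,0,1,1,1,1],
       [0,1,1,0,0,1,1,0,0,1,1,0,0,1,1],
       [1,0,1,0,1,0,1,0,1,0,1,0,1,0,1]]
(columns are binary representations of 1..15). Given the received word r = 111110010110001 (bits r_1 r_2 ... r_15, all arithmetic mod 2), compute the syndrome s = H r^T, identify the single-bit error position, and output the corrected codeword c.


s = (0, 1, 1, 1)^T, error position = 7, corrected codeword c = 111110110110001

Compute s = H r^T mod 2 one row at a time:
  s_1 = 1 + 0 + 1 + 1 + 0 + 0 + 0 + 1 = 4 ≡ 0 (mod 2).
  s_2 = 1 + 1 + 0 + 0 + 0 + 0 + 0 + 1 = 3 ≡ 1 (mod 2).
  s_3 = 1 + 1 + 0 + 0 + 1 + 1 + 0 + 1 = 5 ≡ 1 (mod 2).
  s_4 = 1 + 1 + 1 + 0 + 0 + 1 + 0 + 1 = 5 ≡ 1 (mod 2).
s = (0, 1, 1, 1)^T — this equals column 7 of H (binary 0111), so error is at position 7.
Correct: flip bit 7 of r = 111110010110001 to get c = 111110110110001.


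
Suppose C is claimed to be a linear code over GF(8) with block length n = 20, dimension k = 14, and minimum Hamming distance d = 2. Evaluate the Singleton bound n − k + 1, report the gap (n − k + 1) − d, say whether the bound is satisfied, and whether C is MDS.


Singleton RHS = n − k + 1 = 7, slack = 5, bound satisfied, not MDS.

Singleton bound: d ≤ n − k + 1.
Here n = 20, k = 14, so n − k + 1 = 7.
Given d = 2, check d ≤ 7: YES.
Slack = (n − k + 1) − d = 5.
The code is NOT MDS (slack = 5 > 0).
Description: the claimed parameters are [20, 14, 2]_8; such a code would be non-MDS.


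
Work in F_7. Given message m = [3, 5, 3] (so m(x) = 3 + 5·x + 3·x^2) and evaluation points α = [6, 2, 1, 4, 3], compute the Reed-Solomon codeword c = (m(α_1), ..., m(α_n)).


c = [1, 4, 4, 1, 3]

Message polynomial: m(x) = 3 + 5·x + 3·x^2 (mod 7).
For each evaluation point α_i, compute m(α_i) mod 7:
  α_1 = 6: Horner steps 3 → 2 → 1, so m(6) = 1.
  α_2 = 2: Horner steps 3 → 4 → 4, so m(2) = 4.
  α_3 = 1: Horner steps 3 → 1 → 4, so m(1) = 4.
  α_4 = 4: Horner steps 3 → 3 → 1, so m(4) = 1.
  α_5 = 3: Horner steps 3 → 0 → 3, so m(3) = 3.
Codeword c = [1, 4, 4, 1, 3] ∈ F_7^5.


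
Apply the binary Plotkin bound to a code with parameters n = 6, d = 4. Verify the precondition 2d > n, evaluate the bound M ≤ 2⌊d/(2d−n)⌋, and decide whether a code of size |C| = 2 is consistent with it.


Plotkin bound M ≤ 4; given |C| = 2 ≤ bound (satisfied).

Check applicability: 2d = 8, n = 6.
2d − n = 2 > 0, so Plotkin applies.
Compute d/(2d−n) = 4/2 ≈ 2.0000.
⌊d/(2d−n)⌋ = 2.
Plotkin bound: M ≤ 2·2 = 4.
Given |C| = 2, check: satisfied.
This |C| is below the Plotkin bound.


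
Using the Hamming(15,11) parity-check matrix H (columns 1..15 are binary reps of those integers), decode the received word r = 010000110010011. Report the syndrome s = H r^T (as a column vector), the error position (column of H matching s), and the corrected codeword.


s = (0, 1, 1, 1)^T, error position = 7, corrected codeword c = 010000010010011

Compute s = H r^T mod 2 one row at a time:
  s_1 = 1 + 0 + 0 + 1 + 0 + 0 + 1 + 1 = 4 ≡ 0 (mod 2).
  s_2 = 0 + 0 + 0 + 1 + 0 + 0 + 1 + 1 = 3 ≡ 1 (mod 2).
  s_3 = 1 + 0 + 0 + 1 + 0 + 1 + 1 + 1 = 5 ≡ 1 (mod 2).
  s_4 = 0 + 0 + 0 + 1 + 0 + 1 + 0 + 1 = 3 ≡ 1 (mod 2).
s = (0, 1, 1, 1)^T — this equals column 7 of H (binary 0111), so error is at position 7.
Correct: flip bit 7 of r = 010000110010011 to get c = 010000010010011.


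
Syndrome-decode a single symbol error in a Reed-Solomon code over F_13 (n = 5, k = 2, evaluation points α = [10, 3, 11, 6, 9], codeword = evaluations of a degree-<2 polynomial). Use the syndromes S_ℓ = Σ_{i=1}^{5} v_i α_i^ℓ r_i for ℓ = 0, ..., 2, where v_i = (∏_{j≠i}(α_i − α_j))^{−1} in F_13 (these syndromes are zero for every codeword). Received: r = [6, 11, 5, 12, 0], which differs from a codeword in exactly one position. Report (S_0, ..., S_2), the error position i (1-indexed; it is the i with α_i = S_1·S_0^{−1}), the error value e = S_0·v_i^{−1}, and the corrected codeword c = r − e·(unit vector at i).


S = (8, 2, 7), error at position 1, error magnitude e = 10, c = [9, 11, 5, 12, 0].

Step 1: column multipliers v_i = (∏_{j≠i}(α_i − α_j))^{−1} mod 13.
  i = 1 (α = 10): (10−3)(10−11)(10−6)(10−9) = 7·(−1)·4·1 = −28 ≡ 11, so v_1 = 11^{−1} = 6 (mod 13).
  i = 2 (α = 3): (3−10)(3−11)(3−6)(3−9) = (−7)·(−8)·(−3)·(−6) = 1008 ≡ 7, so v_2 = 7^{−1} = 2 (mod 13).
  i = 3 (α = 11): (11−10)(11−3)(11−6)(11−9) = 1·8·5·2 = 80 ≡ 2, so v_3 = 2^{−1} = 7 (mod 13).
  i = 4 (α = 6): (6−10)(6−3)(6−11)(6−9) = (−4)·3·(−5)·(−3) = −180 ≡ 2, so v_4 = 2^{−1} = 7 (mod 13).
  i = 5 (α = 9): (9−10)(9−3)(9−11)(9−6) = (−1)·6·(−2)·3 = 36 ≡ 10, so v_5 = 10^{−1} = 4 (mod 13).
  v = [6, 2, 7, 7, 4].
Step 2: syndromes of r = [6, 11, 5, 12, 0] (all sums mod 13).
  S_0 = Σ v_i r_i = 6·6 + 2·11 + 7·5 + 7·12 + 4·0 = 177 ≡ 8.
  S_1 = Σ v_i α_i r_i = 6·10·6 + 2·3·11 + 7·11·5 + 7·6·12 + 4·9·0 = 1315 ≡ 2.
  α_i^2 mod 13 = [9, 9, 4, 10, 3].
  S_2 = Σ v_i α_i^2 r_i = 6·9·6 + 2·9·11 + 7·4·5 + 7·10·12 + 4·3·0 = 1502 ≡ 7.
  S = (8, 2, 7) ≠ 0, so r is not a codeword (an error is present).
Step 3: locate the error. For a single error e at position i, S_ℓ = v_i·e·α_i^ℓ, so α_err = S_1/S_0.
  S_0^{−1} = 8^{−1} = 5 (mod 13), so α_err = 2·5 = 10 ≡ 10 = α_1. Error position i = 1.
  Consistency check: S_2/S_1 = 7·7 = 49 ≡ 10 = α_err ✓ (single-error assumption holds).
Step 4: error magnitude e = S_0/v_1 = S_0·∏_{j≠1}(α_1 − α_j) = 8·11 = 88 ≡ 10 (mod 13).
Step 5: correct position 1: c_1 = r_1 − e = 6 − 10 ≡ 9 (mod 13). Hence c = [9, 11, 5, 12, 0].
  Check: interpolating c through the α_i gives m(x) = 10 + 9·x (degree < 2) with m(α_i) = c_i for every i, so c is indeed a codeword.


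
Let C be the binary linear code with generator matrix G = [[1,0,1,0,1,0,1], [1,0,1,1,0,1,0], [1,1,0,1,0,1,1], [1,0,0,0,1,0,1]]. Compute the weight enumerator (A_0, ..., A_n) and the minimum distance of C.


Weight distribution: A_0 = 1, A_1 = 1, A_2 = 1, A_3 = 4, A_4 = 5, A_5 = 3, A_6 = 1. Minimum distance d = 1.

Enumerate all 2^4 = 16 messages m ∈ F_2^4.
For each, compute codeword c = mG in F_2^7, then tally its weight.
  m = 0000 → c = 0000000, weight = 0.
  m = 1000 → c = 1010101, weight = 4.
  m = 0100 → c = 1011010, weight = 4.
  m = 1100 → c = 0001111, weight = 4.
  m = 0010 → c = 1101011, weight = 5.
  m = 1010 → c = 0111110, weight = 5.
  m = 0110 → c = 0110001, weight = 3.
  m = 1110 → c = 1100100, weight = 3.
  m = 0001 → c = 1000101, weight = 3.
  m = 1001 → c = 0010000, weight = 1.
  m = 0101 → c = 0011111, weight = 5.
  m = 1101 → c = 1001010, weight = 3.
  m = 0011 → c = 0101110, weight = 4.
  m = 1011 → c = 1111011, weight = 6.
  m = 0111 → c = 1110100, weight = 4.
  m = 1111 → c = 0100001, weight = 2.
Tally weights:
  weight 0: 1 codewords.
  weight 1: 1 codewords.
  weight 2: 1 codewords.
  weight 3: 4 codewords.
  weight 4: 5 codewords.
  weight 5: 3 codewords.
  weight 6: 1 codewords.
Minimum distance d = smallest w > 0 with A_w > 0 = 1.
Sanity: Σ A_w = 16 = 2^4 = 16 ✓.


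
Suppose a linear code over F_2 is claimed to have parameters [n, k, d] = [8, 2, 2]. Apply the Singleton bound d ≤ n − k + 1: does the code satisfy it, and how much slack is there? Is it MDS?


Singleton RHS = n − k + 1 = 7, slack = 5, bound satisfied, not MDS.

Singleton bound: d ≤ n − k + 1.
Here n = 8, k = 2, so n − k + 1 = 7.
Given d = 2, check d ≤ 7: YES.
Slack = (n − k + 1) − d = 5.
The code is NOT MDS (slack = 5 > 0).
Description: the claimed parameters are [8, 2, 2]_2; such a code would be non-MDS.


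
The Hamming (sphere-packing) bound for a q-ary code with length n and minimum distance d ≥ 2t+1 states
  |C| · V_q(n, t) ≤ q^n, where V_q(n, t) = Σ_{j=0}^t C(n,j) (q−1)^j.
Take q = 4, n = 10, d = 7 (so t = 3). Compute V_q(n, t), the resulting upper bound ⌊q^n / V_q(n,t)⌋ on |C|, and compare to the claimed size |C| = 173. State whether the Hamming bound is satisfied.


V_q(n, t) = 3676, q^n = 1048576, Hamming bound = 285, |C| = 173 ≤ bound (satisfied).

Step 1: Compute V_q(n, t) = Σ_{j=0}^3 C(n, j) (q−1)^j.
  j = 0: C(10,0)·(3)^0 = 1·1 = 1.
  j = 1: C(10,1)·(3)^1 = 10·3 = 30.
  j = 2: C(10,2)·(3)^2 = 45·9 = 405.
  j = 3: C(10,3)·(3)^3 = 120·27 = 3240.
  V_q(n, t) = 1 + 30 + 405 + 3240 = 3676.
Step 2: q^n = 4^10 = 1048576.
Step 3: Hamming bound ⌊q^n / V_q(n,t)⌋ = ⌊1048576/3676⌋ = 285.
Step 4: Compare |C| = 173 to 285: satisfied.
The claimed |C| lies below the Hamming bound.


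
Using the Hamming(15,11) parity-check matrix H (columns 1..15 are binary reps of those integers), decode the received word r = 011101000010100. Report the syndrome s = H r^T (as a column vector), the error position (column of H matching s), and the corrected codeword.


s = (0, 1, 0, 1)^T, error position = 5, corrected codeword c = 011111000010100

Compute s = H r^T mod 2 one row at a time:
  s_1 = 0 + 0 + 0 + 1 + 0 + 1 + 0 + 0 = 2 ≡ 0 (mod 2).
  s_2 = 1 + 0 + 1 + 0 + 0 + 1 + 0 + 0 = 3 ≡ 1 (mod 2).
  s_3 = 1 + 1 + 1 + 0 + 0 + 1 + 0 + 0 = 4 ≡ 0 (mod 2).
  s_4 = 0 + 1 + 0 + 0 + 0 + 1 + 1 + 0 = 3 ≡ 1 (mod 2).
s = (0, 1, 0, 1)^T — this equals column 5 of H (binary 0101), so error is at position 5.
Correct: flip bit 5 of r = 011101000010100 to get c = 011111000010100.


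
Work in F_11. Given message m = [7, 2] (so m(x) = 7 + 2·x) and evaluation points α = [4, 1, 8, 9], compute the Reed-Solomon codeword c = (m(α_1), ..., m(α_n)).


c = [4, 9, 1, 3]

Message polynomial: m(x) = 7 + 2·x (mod 11).
For each evaluation point α_i, compute m(α_i) mod 11:
  α_1 = 4: Horner steps 2 → 4, so m(4) = 4.
  α_2 = 1: Horner steps 2 → 9, so m(1) = 9.
  α_3 = 8: Horner steps 2 → 1, so m(8) = 1.
  α_4 = 9: Horner steps 2 → 3, so m(9) = 3.
Codeword c = [4, 9, 1, 3] ∈ F_11^4.


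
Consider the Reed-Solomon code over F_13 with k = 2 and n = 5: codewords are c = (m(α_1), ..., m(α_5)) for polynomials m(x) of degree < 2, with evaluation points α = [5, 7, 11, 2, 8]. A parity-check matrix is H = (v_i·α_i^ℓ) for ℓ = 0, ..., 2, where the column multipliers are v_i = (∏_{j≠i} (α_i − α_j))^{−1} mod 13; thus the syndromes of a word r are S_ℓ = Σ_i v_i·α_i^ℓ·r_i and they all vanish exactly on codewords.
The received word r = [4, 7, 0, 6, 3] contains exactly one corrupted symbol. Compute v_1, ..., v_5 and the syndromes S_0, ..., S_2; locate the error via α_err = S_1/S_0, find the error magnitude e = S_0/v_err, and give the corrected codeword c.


S = (6, 9, 7), error at position 5, error magnitude e = 1, c = [4, 7, 0, 6, 2].

Step 1: column multipliers v_i = (∏_{j≠i}(α_i − α_j))^{−1} mod 13.
  i = 1 (α = 5): (5−7)(5−11)(5−2)(5−8) = (−2)·(−6)·3·(−3) = −108 ≡ 9, so v_1 = 9^{−1} = 3 (mod 13).
  i = 2 (α = 7): (7−5)(7−11)(7−2)(7−8) = 2·(−4)·5·(−1) = 40 ≡ 1, so v_2 = 1^{−1} = 1 (mod 13).
  i = 3 (α = 11): (11−5)(11−7)(11−2)(11−8) = 6·4·9·3 = 648 ≡ 11, so v_3 = 11^{−1} = 6 (mod 13).
  i = 4 (α = 2): (2−5)(2−7)(2−11)(2−8) = (−3)·(−5)·(−9)·(−6) = 810 ≡ 4, so v_4 = 4^{−1} = 10 (mod 13).
  i = 5 (α = 8): (8−5)(8−7)(8−11)(8−2) = 3·1·(−3)·6 = −54 ≡ 11, so v_5 = 11^{−1} = 6 (mod 13).
  v = [3, 1, 6, 10, 6].
Step 2: syndromes of r = [4, 7, 0, 6, 3] (all sums mod 13).
  S_0 = Σ v_i r_i = 3·4 + 1·7 + 6·0 + 10·6 + 6·3 = 97 ≡ 6.
  S_1 = Σ v_i α_i r_i = 3·5·4 + 1·7·7 + 6·11·0 + 10·2·6 + 6·8·3 = 373 ≡ 9.
  α_i^2 mod 13 = [12, 10, 4, 4, 12].
  S_2 = Σ v_i α_i^2 r_i = 3·12·4 + 1·10·7 + 6·4·0 + 10·4·6 + 6·12·3 = 670 ≡ 7.
  S = (6, 9, 7) ≠ 0, so r is not a codeword (an error is present).
Step 3: locate the error. For a single error e at position i, S_ℓ = v_i·e·α_i^ℓ, so α_err = S_1/S_0.
  S_0^{−1} = 6^{−1} = 11 (mod 13), so α_err = 9·11 = 99 ≡ 8 = α_5. Error position i = 5.
  Consistency check: S_2/S_1 = 7·3 = 21 ≡ 8 = α_err ✓ (single-error assumption holds).
Step 4: error magnitude e = S_0/v_5 = S_0·∏_{j≠5}(α_5 − α_j) = 6·11 = 66 ≡ 1 (mod 13).
Step 5: correct position 5: c_5 = r_5 − e = 3 − 1 ≡ 2 (mod 13). Hence c = [4, 7, 0, 6, 2].
  Check: interpolating c through the α_i gives m(x) = 3 + 8·x (degree < 2) with m(α_i) = c_i for every i, so c is indeed a codeword.


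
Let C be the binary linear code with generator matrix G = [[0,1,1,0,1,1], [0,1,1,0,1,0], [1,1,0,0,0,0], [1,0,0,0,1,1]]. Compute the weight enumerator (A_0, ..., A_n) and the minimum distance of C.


Weight distribution: A_0 = 1, A_1 = 2, A_2 = 4, A_3 = 6, A_4 = 3. Minimum distance d = 1.

Enumerate all 2^4 = 16 messages m ∈ F_2^4.
For each, compute codeword c = mG in F_2^6, then tally its weight.
  m = 0000 → c = 000000, weight = 0.
  m = 1000 → c = 011011, weight = 4.
  m = 0100 → c = 011010, weight = 3.
  m = 1100 → c = 000001, weight = 1.
  m = 0010 → c = 110000, weight = 2.
  m = 1010 → c = 101011, weight = 4.
  m = 0110 → c = 101010, weight = 3.
  m = 1110 → c = 110001, weight = 3.
  m = 0001 → c = 100011, weight = 3.
  m = 1001 → c = 111000, weight = 3.
  m = 0101 → c = 111001, weight = 4.
  m = 1101 → c = 100010, weight = 2.
  m = 0011 → c = 010011, weight = 3.
  m = 1011 → c = 001000, weight = 1.
  m = 0111 → c = 001001, weight = 2.
  m = 1111 → c = 010010, weight = 2.
Tally weights:
  weight 0: 1 codewords.
  weight 1: 2 codewords.
  weight 2: 4 codewords.
  weight 3: 6 codewords.
  weight 4: 3 codewords.
Minimum distance d = smallest w > 0 with A_w > 0 = 1.
Sanity: Σ A_w = 16 = 2^4 = 16 ✓.


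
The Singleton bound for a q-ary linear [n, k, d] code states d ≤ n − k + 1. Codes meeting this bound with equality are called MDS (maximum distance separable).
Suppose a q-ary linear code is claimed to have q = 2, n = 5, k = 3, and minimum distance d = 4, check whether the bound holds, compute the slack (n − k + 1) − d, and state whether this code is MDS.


Singleton RHS = n − k + 1 = 3, slack = -1, bound violated (no such code; not MDS).

Singleton bound: d ≤ n − k + 1.
Here n = 5, k = 3, so n − k + 1 = 3.
Given d = 4, check d ≤ 3: NO.
Slack = (n − k + 1) − d = -1.
The slack is negative: d = 4 exceeds n − k + 1 = 3 by 1, so the Singleton bound is violated and no linear [5, 3, 4]_2 code can exist. In particular it is not MDS (MDS requires d = n − k + 1 exactly).
Description: the claimed parameters are [5, 3, 4]_2; such a code would be impossible (violates the Singleton bound).


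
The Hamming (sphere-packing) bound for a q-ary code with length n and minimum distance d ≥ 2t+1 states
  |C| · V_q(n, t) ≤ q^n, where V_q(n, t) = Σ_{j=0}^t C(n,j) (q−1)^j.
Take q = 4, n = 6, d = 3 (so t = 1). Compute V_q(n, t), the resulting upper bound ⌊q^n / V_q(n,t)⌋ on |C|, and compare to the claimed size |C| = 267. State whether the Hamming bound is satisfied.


V_q(n, t) = 19, q^n = 4096, Hamming bound = 215, |C| = 267 > bound (violated).

Step 1: Compute V_q(n, t) = Σ_{j=0}^1 C(n, j) (q−1)^j.
  j = 0: C(6,0)·(3)^0 = 1·1 = 1.
  j = 1: C(6,1)·(3)^1 = 6·3 = 18.
  V_q(n, t) = 1 + 18 = 19.
Step 2: q^n = 4^6 = 4096.
Step 3: Hamming bound ⌊q^n / V_q(n,t)⌋ = ⌊4096/19⌋ = 215.
Step 4: Compare |C| = 267 to 215: violated.
The claimed |C| lies above the Hamming bound, so no 4-ary code of length 6 with d ≥ 3 can have 267 codewords.
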